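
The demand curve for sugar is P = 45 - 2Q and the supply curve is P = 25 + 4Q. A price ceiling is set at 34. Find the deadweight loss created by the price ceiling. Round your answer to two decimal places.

3.52

Free-market equilibrium: 45 - 2Q = 25 + 4Q gives Q* = 3.3333, P* = 38.3333.
At P = 34, sellers supply (34 - 25)/4 = 2.25 while buyers want more, so the quantity traded is 2.25 at price 34.
At Q = 2.25 the demand price is 40.5 and the supply price is 34. Deadweight loss is the triangle between the curves from 2.25 to 3.3333: (1/2)(40.5 - 34)(3.3333 - 2.25) = 3.5208.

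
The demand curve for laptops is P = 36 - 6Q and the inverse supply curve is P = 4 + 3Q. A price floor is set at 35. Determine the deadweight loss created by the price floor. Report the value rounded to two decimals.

Free-market equilibrium: 36 - 6Q = 4 + 3Q gives Q* = 3.5556, P* = 14.6667.
At P = 35, buyers demand (36 - 35)/6 = 0.1667 while sellers would supply more, so the quantity traded is 0.1667 at price 35.
The lost-trades triangle has base Q* - 0.1667 = 3.3889 and height equal to the gap between the curves at Q = 0.1667, which is 35 - 4.5 = 30.5. DWL = (1/2)(3.3889)(30.5) = 51.6806.

51.68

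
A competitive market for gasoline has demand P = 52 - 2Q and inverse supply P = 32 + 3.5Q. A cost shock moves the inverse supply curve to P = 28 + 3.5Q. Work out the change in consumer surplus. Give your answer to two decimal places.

Initial equilibrium: Q_0 = 3.6364, P_0 = 44.7273; CS_0 = (1/2)(3.6364)(7.2727) = 13.2231, PS_0 = (1/2)(3.6364)(12.7273) = 23.1405.
New equilibrium: 52 - 2Q = 28 + 3.5Q gives Q_1 = 4.3636, P_1 = 43.2727; CS_1 = 19.0413, PS_1 = 33.3223.
Change in consumer surplus = 19.0413 - 13.2231 = 5.8182.

5.82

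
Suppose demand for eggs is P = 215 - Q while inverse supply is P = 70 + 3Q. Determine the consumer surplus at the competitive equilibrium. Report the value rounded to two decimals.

Set 215 - Q = 70 + 3Q, which gives 145 = 4Q, so Q* = 36.25 and P* = 215 - (36.25) = 178.75.
CS is the area between the demand curve and P* from 0 to Q*: (1/2)(36.25)(36.25) = 657.0312.

657.03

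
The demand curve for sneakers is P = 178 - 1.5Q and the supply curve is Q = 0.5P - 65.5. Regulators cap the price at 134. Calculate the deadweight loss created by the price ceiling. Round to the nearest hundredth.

249.01

Rewriting supply in inverse form: P = 131 + 2Q.
Free-market equilibrium: 178 - 1.5Q = 131 + 2Q gives Q* = 13.4286, P* = 157.8571.
At P = 134, sellers supply (134 - 131)/2 = 1.5 while buyers want more, so the quantity traded is 1.5 at price 134.
The lost-trades triangle has base Q* - 1.5 = 11.9286 and height equal to the gap between the curves at Q = 1.5, which is 175.75 - 134 = 41.75. DWL = (1/2)(11.9286)(41.75) = 249.0089.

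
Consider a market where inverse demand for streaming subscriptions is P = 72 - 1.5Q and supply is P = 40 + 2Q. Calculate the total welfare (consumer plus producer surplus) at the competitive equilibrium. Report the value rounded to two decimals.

Setting demand equal to supply, 32 = 3.5Q, so Q* = 9.1429 and P* = 58.2857.
Total surplus is the full triangle between the curves from 0 to Q*: (1/2)(9.1429)(72 - 40) = 146.2857.

146.29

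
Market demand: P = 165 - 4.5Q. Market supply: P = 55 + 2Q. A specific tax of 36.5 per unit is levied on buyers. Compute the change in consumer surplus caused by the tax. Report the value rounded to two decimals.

Pre-tax equilibrium: 165 - 4.5Q = 55 + 2Q gives Q* = 16.9231, P* = 88.8462.
With the tax, buyers' net willingness to pay falls by 36.5: (165 - 36.5) - 4.5Q = 55 + 2Q, so Q_t = 11.3077. Buyers pay P_b = 114.1154; sellers receive P_s = P_b - 36.5 = 77.6154.
Consumers lose the trapezoid between P* and P_b out to Q_t plus the triangle from Q_t to Q*: change in CS = 287.6938 - 644.3787 = -356.6849.

-356.68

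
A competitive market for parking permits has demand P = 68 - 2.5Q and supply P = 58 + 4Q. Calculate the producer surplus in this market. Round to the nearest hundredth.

4.73

Setting demand equal to supply, 10 = 6.5Q, so Q* = 1.5385 and P* = 64.1538.
The supply curve's price intercept is 58, so PS = (1/2)(Q*)(P* - 58) = (1/2)(1.5385)(6.1538) = 4.7337.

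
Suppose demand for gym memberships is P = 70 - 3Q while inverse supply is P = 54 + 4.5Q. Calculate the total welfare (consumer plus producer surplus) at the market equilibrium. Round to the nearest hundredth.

Set 70 - 3Q = 54 + 4.5Q, which gives 16 = 7.5Q, so Q* = 2.1333 and P* = 70 - 3(2.1333) = 63.6.
Total surplus is the full triangle between the curves from 0 to Q*: (1/2)(2.1333)(70 - 54) = 17.0667.

17.07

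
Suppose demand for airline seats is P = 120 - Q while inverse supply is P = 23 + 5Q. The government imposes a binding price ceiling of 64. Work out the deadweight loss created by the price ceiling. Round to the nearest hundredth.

Free-market equilibrium: 120 - Q = 23 + 5Q gives Q* = 16.1667, P* = 103.8333.
At the ceiling price 64, quantity supplied is (64 - 23)/5 = 8.2; supply is the short side, so Q = 8.2 trades at P = 64.
The lost-trades triangle has base Q* - 8.2 = 7.9667 and height equal to the gap between the curves at Q = 8.2, which is 111.8 - 64 = 47.8. DWL = (1/2)(7.9667)(47.8) = 190.4033.

190.40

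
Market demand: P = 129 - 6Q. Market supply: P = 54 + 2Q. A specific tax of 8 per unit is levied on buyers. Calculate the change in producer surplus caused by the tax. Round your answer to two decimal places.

-17.75

Without the tax, 129 - 6Q = 54 + 2Q so Q* = 9.375 and P* = 72.75.
With the tax, buyers' net willingness to pay falls by 8: (129 - 8) - 6Q = 54 + 2Q, so Q_t = 8.375. Buyers pay P_b = 78.75; sellers receive P_s = P_b - 8 = 70.75.
Producers lose the trapezoid between P_s and P* out to Q_t plus the triangle from Q_t to Q*: change in PS = 70.1406 - 87.8906 = -17.75.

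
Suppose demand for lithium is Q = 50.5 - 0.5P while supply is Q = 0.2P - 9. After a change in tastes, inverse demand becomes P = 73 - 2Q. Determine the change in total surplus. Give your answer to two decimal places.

-168.00

Rewriting demand in inverse form: P = 101 - 2Q.
Rewriting supply in inverse form: P = 45 + 5Q.
Initial equilibrium: Q_0 = 8, P_0 = 85; CS_0 = (1/2)(8)(16) = 64, PS_0 = (1/2)(8)(40) = 160.
New equilibrium: 73 - 2Q = 45 + 5Q gives Q_1 = 4, P_1 = 65; CS_1 = 16, PS_1 = 40.
Change in total surplus = (16 + 40) - (64 + 160) = -168.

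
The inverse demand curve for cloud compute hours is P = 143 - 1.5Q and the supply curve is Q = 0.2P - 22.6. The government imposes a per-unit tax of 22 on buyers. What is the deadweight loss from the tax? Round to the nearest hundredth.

Rewriting supply in inverse form: P = 113 + 5Q.
Pre-tax equilibrium: 143 - 1.5Q = 113 + 5Q gives Q* = 4.6154, P* = 136.0769.
A tax on buyers shifts demand down by 22: (143 - 22) - 1.5Q = 113 + 5Q, so Q_t = 1.2308. Buyers pay P_b = 141.1538; sellers receive P_s = P_b - 22 = 119.1538.
The welfare triangle lost has base Q* - Q_t = 3.3846 and height t = 22, so DWL = (1/2)(3.3846)(22) = 37.2308.

37.23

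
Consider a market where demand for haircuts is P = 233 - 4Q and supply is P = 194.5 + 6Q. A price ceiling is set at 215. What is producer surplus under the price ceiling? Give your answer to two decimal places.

35.02

Without the control, 233 - 4Q = 194.5 + 6Q so Q* = 3.85 and P* = 217.6.
At the ceiling price 215, quantity supplied is (215 - 194.5)/6 = 3.4167; supply is the short side, so Q = 3.4167 trades at P = 215.
PS is the triangle above supply below 215: (1/2)(3.4167)(215 - 194.5) = 35.0208.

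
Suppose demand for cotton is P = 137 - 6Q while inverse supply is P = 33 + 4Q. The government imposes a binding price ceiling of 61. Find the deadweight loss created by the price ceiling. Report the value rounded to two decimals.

Free-market equilibrium: 137 - 6Q = 33 + 4Q gives Q* = 10.4, P* = 74.6.
At P = 61, sellers supply (61 - 33)/4 = 7 while buyers want more, so the quantity traded is 7 at price 61.
At Q = 7 the demand price is 95 and the supply price is 61. Deadweight loss is the triangle between the curves from 7 to 10.4: (1/2)(95 - 61)(10.4 - 7) = 57.8.

57.80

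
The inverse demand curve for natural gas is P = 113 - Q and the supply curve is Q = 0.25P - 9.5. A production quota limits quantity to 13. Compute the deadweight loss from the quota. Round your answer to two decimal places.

10.00

Rewriting supply in inverse form: P = 38 + 4Q.
Unrestricted equilibrium: Q* = (113 - 38)/(1 + 4) = 15.
At Q = 13 the demand price is 113 - (13) = 100 and the supply price is 38 + 4(13) = 90.
Deadweight loss is the triangle between the curves from 13 to 15: (1/2)(100 - 90)(15 - 13) = 10.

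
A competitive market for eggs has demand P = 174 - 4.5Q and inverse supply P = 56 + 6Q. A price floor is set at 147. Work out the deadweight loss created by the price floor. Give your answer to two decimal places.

144.05

Free-market equilibrium: 174 - 4.5Q = 56 + 6Q gives Q* = 11.2381, P* = 123.4286.
At P = 147, buyers demand (174 - 147)/4.5 = 6 while sellers would supply more, so the quantity traded is 6 at price 147.
The lost-trades triangle has base Q* - 6 = 5.2381 and height equal to the gap between the curves at Q = 6, which is 147 - 92 = 55. DWL = (1/2)(5.2381)(55) = 144.0476.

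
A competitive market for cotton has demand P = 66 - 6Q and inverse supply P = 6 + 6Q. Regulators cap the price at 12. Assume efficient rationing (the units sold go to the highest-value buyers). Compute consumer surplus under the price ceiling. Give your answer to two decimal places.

51.00

Without the control, 66 - 6Q = 6 + 6Q so Q* = 5 and P* = 36.
At the ceiling price 12, quantity supplied is (12 - 6)/6 = 1; supply is the short side, so Q = 1 trades at P = 12.
The demand price at Q = 1 is 60. CS is the trapezoid between demand and 12 over [0, 1]: (1/2)[(66 - 12) + (60 - 12)](1) = 51.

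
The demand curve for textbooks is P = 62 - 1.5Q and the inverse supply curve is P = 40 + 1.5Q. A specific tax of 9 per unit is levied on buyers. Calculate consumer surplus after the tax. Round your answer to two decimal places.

14.08

Pre-tax equilibrium: 62 - 1.5Q = 40 + 1.5Q gives Q* = 7.3333, P* = 51.
With the tax, buyers' net willingness to pay falls by 9: (62 - 9) - 1.5Q = 40 + 1.5Q, so Q_t = 4.3333. Buyers pay P_b = 55.5; sellers receive P_s = P_b - 9 = 46.5.
Consumer surplus is the triangle under demand above P_b: (1/2)(4.3333)(62 - 55.5) = 14.0833.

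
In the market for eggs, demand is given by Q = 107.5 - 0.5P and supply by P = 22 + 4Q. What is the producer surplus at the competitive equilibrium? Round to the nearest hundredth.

2069.39

Rewriting demand in inverse form: P = 215 - 2Q.
Setting demand equal to supply, 193 = 6Q, so Q* = 32.1667 and P* = 150.6667.
Producer surplus is the triangle above supply below P*: (1/2)(32.1667)(150.6667 - 22) = (1/2)(32.1667)(128.6667) = 2069.3889.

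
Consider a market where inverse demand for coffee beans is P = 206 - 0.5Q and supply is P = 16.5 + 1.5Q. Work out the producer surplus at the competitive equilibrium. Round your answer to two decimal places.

Equilibrium: 206 - 0.5Q = 16.5 + 1.5Q, so Q* = 94.75 and P* = 158.625.
Producer surplus is the triangle above supply below P*: (1/2)(94.75)(158.625 - 16.5) = (1/2)(94.75)(142.125) = 6733.1719.

6733.17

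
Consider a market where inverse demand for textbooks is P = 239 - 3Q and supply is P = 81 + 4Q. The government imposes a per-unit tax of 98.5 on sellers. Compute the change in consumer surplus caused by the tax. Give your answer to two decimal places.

Pre-tax equilibrium: 239 - 3Q = 81 + 4Q gives Q* = 22.5714, P* = 171.2857.
A tax on sellers shifts supply up by 98.5: 239 - 3Q = 81 + 4Q + 98.5, so Q_t = 8.5. Buyers pay P_b = 213.5; sellers receive P_s = P_b - 98.5 = 115.
Consumers lose the trapezoid between P* and P_b out to Q_t plus the triangle from Q_t to Q*: change in CS = 108.375 - 764.2041 = -655.8291.

-655.83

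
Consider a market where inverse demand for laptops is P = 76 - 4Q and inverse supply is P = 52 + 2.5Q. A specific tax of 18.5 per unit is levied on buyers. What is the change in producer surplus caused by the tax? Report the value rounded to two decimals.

-16.15

Pre-tax equilibrium: 76 - 4Q = 52 + 2.5Q gives Q* = 3.6923, P* = 61.2308.
A tax on buyers shifts demand down by 18.5: (76 - 18.5) - 4Q = 52 + 2.5Q, so Q_t = 0.8462. Buyers pay P_b = 72.6154; sellers receive P_s = P_b - 18.5 = 54.1154.
PS falls from (1/2)(3.6923)(9.2308) = 17.0414 to (1/2)(0.8462)(2.1154) = 0.895, a change of -16.1464.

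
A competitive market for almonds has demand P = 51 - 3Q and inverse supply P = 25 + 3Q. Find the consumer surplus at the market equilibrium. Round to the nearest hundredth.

Equilibrium: 51 - 3Q = 25 + 3Q, so Q* = 4.3333 and P* = 38.
CS is the area between the demand curve and P* from 0 to Q*: (1/2)(4.3333)(13) = 28.1667.

28.17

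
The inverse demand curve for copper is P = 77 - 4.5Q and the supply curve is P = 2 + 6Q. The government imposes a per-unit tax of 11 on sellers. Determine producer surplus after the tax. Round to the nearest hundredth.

111.46

Without the tax, 77 - 4.5Q = 2 + 6Q so Q* = 7.1429 and P* = 44.8571.
A tax on sellers shifts supply up by 11: 77 - 4.5Q = 2 + 6Q + 11, so Q_t = 6.0952. Buyers pay P_b = 49.5714; sellers receive P_s = P_b - 11 = 38.5714.
PS = (1/2)(Q_t)(P_s - 2) = (1/2)(6.0952)(36.5714) = 111.4558.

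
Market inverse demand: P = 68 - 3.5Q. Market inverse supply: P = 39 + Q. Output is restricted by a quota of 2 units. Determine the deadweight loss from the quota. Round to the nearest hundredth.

Unrestricted equilibrium: Q* = (68 - 39)/(3.5 + 1) = 6.4444.
At Q = 2 the demand price is 68 - 3.5(2) = 61 and the supply price is 39 + (2) = 41.
DWL = (1/2)(gap between curves at 2) x (Q* - 2) = (1/2)(20)(4.4444) = 44.4444.

44.44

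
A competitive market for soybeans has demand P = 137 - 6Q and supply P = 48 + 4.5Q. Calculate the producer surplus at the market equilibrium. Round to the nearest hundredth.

Setting demand equal to supply, 89 = 10.5Q, so Q* = 8.4762 and P* = 86.1429.
PS is the area between P* and the supply curve from 0 to Q*: (1/2)(8.4762)(38.1429) = 161.6531.

161.65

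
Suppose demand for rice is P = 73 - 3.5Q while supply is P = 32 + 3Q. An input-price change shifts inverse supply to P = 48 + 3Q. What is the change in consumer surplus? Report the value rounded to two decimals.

-43.74

Initial equilibrium: Q_0 = 6.3077, P_0 = 50.9231; CS_0 = (1/2)(6.3077)(22.0769) = 69.6272, PS_0 = (1/2)(6.3077)(18.9231) = 59.6805.
New equilibrium: 73 - 3.5Q = 48 + 3Q gives Q_1 = 3.8462, P_1 = 59.5385; CS_1 = 25.8876, PS_1 = 22.1893.
Change in consumer surplus = 25.8876 - 69.6272 = -43.7396.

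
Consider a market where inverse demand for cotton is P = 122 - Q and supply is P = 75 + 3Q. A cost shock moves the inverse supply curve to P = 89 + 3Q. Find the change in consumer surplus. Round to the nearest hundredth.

Initial equilibrium: Q_0 = 11.75, P_0 = 110.25; CS_0 = (1/2)(11.75)(11.75) = 69.0312, PS_0 = (1/2)(11.75)(35.25) = 207.0938.
New equilibrium: 122 - Q = 89 + 3Q gives Q_1 = 8.25, P_1 = 113.75; CS_1 = 34.0312, PS_1 = 102.0938.
Change in consumer surplus = 34.0312 - 69.0312 = -35.

-35.00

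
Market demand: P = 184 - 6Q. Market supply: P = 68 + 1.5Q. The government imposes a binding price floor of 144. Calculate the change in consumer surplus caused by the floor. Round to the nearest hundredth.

-584.32

Without the control, 184 - 6Q = 68 + 1.5Q so Q* = 15.4667 and P* = 91.2.
At P = 144, buyers demand (184 - 144)/6 = 6.6667 while sellers would supply more, so the quantity traded is 6.6667 at price 144.
CS goes from (1/2)(15.4667)(92.8) = 717.6533 to 133.3333 (computed as (184 - 144)(6.6667) - (1/2)(6)(6.6667)^2), a change of -584.32.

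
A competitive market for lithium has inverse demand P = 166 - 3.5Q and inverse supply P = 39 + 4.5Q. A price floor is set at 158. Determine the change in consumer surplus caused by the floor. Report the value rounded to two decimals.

-431.88

Free-market equilibrium: 166 - 3.5Q = 39 + 4.5Q gives Q* = 15.875, P* = 110.4375.
At P = 158, buyers demand (166 - 158)/3.5 = 2.2857 while sellers would supply more, so the quantity traded is 2.2857 at price 158.
CS goes from (1/2)(15.875)(55.5625) = 441.0273 to 9.1429 (computed as (166 - 158)(2.2857) - (1/2)(3.5)(2.2857)^2), a change of -431.8845.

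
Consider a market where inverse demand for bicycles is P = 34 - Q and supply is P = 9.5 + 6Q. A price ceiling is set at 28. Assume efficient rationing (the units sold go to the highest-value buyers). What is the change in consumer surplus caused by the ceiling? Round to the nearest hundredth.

Without the control, 34 - Q = 9.5 + 6Q so Q* = 3.5 and P* = 30.5.
At P = 28, sellers supply (28 - 9.5)/6 = 3.0833 while buyers want more, so the quantity traded is 3.0833 at price 28.
CS goes from (1/2)(3.5)(3.5) = 6.125 to 13.7465 (computed as (34 - 28)(3.0833) - (1/2)(1)(3.0833)^2), a change of 7.6215.

7.62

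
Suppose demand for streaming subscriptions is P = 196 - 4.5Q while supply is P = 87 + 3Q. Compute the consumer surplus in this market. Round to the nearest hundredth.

475.24

Setting demand equal to supply, 109 = 7.5Q, so Q* = 14.5333 and P* = 130.6.
The demand choke price is 196, so CS = (1/2)(Q*)(196 - P*) = (1/2)(14.5333)(65.4) = 475.24.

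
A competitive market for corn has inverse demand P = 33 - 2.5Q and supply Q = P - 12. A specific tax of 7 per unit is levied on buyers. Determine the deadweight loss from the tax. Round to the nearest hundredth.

7.00

Rewriting supply in inverse form: P = 12 + Q.
Pre-tax equilibrium: 33 - 2.5Q = 12 + Q gives Q* = 6, P* = 18.
With the tax, buyers' net willingness to pay falls by 7: (33 - 7) - 2.5Q = 12 + Q, so Q_t = 4. Buyers pay P_b = 23; sellers receive P_s = P_b - 7 = 16.
Deadweight loss is the triangle between the curves from Q_t to Q*: (1/2)(6 - 4)(7) = 7.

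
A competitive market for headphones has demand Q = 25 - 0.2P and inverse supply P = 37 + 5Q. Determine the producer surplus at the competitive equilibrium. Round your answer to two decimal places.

193.60

Rewriting demand in inverse form: P = 125 - 5Q.
Setting demand equal to supply, 88 = 10Q, so Q* = 8.8 and P* = 81.
PS is the area between P* and the supply curve from 0 to Q*: (1/2)(8.8)(44) = 193.6.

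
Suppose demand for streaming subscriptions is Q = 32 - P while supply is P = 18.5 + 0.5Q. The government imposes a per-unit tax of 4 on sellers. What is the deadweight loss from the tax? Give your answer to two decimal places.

Rewriting demand in inverse form: P = 32 - Q.
Pre-tax equilibrium: 32 - Q = 18.5 + 0.5Q gives Q* = 9, P* = 23.
A tax on sellers shifts supply up by 4: 32 - Q = 18.5 + 0.5Q + 4, so Q_t = 6.3333. Buyers pay P_b = 25.6667; sellers receive P_s = P_b - 4 = 21.6667.
Deadweight loss is the triangle between the curves from Q_t to Q*: (1/2)(9 - 6.3333)(4) = 5.3333.

5.33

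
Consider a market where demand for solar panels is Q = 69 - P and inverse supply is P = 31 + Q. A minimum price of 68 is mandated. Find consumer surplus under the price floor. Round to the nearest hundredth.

0.50

Rewriting demand in inverse form: P = 69 - Q.
Free-market equilibrium: 69 - Q = 31 + Q gives Q* = 19, P* = 50.
At P = 68, buyers demand (69 - 68)/1 = 1 while sellers would supply more, so the quantity traded is 1 at price 68.
CS is the triangle under demand above 68: (1/2)(1)(69 - 68) = 0.5.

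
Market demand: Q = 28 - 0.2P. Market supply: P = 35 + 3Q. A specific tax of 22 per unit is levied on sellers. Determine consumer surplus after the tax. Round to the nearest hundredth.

269.10

Rewriting demand in inverse form: P = 140 - 5Q.
Without the tax, 140 - 5Q = 35 + 3Q so Q* = 13.125 and P* = 74.375.
A tax on sellers shifts supply up by 22: 140 - 5Q = 35 + 3Q + 22, so Q_t = 10.375. Buyers pay P_b = 88.125; sellers receive P_s = P_b - 22 = 66.125.
Consumer surplus is the triangle under demand above P_b: (1/2)(10.375)(140 - 88.125) = 269.1016.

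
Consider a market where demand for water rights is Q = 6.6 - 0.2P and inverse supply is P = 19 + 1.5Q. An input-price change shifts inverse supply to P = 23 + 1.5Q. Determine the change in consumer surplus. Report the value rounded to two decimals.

Rewriting demand in inverse form: P = 33 - 5Q.
Initial equilibrium: Q_0 = 2.1538, P_0 = 22.2308; CS_0 = (1/2)(2.1538)(10.7692) = 11.5976, PS_0 = (1/2)(2.1538)(3.2308) = 3.4793.
New equilibrium: 33 - 5Q = 23 + 1.5Q gives Q_1 = 1.5385, P_1 = 25.3077; CS_1 = 5.9172, PS_1 = 1.7751.
Change in consumer surplus = 5.9172 - 11.5976 = -5.6805.

-5.68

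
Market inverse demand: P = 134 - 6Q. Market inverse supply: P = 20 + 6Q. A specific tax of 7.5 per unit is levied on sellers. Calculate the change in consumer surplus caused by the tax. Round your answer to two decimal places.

-34.45

Without the tax, 134 - 6Q = 20 + 6Q so Q* = 9.5 and P* = 77.
A tax on sellers shifts supply up by 7.5: 134 - 6Q = 20 + 6Q + 7.5, so Q_t = 8.875. Buyers pay P_b = 80.75; sellers receive P_s = P_b - 7.5 = 73.25.
Consumers lose the trapezoid between P* and P_b out to Q_t plus the triangle from Q_t to Q*: change in CS = 236.2969 - 270.75 = -34.4531.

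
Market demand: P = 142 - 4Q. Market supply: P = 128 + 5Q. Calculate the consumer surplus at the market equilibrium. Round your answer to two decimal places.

Set 142 - 4Q = 128 + 5Q, which gives 14 = 9Q, so Q* = 1.5556 and P* = 142 - 4(1.5556) = 135.7778.
The demand choke price is 142, so CS = (1/2)(Q*)(142 - P*) = (1/2)(1.5556)(6.2222) = 4.8395.

4.84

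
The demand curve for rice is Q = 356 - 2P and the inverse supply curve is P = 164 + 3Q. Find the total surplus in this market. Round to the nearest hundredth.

Rewriting demand in inverse form: P = 178 - 0.5Q.
Set 178 - 0.5Q = 164 + 3Q, which gives 14 = 3.5Q, so Q* = 4 and P* = 178 - 0.5(4) = 176.
Total surplus is the full triangle between the curves from 0 to Q*: (1/2)(4)(178 - 164) = 28.

28.00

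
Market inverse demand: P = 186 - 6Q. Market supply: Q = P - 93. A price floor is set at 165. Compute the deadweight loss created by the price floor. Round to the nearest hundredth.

335.16

Rewriting supply in inverse form: P = 93 + Q.
Without the control, 186 - 6Q = 93 + Q so Q* = 13.2857 and P* = 106.2857.
At the floor price 165, quantity demanded is (186 - 165)/6 = 3.5; demand is the short side, so Q = 3.5 trades at P = 165.
The lost-trades triangle has base Q* - 3.5 = 9.7857 and height equal to the gap between the curves at Q = 3.5, which is 165 - 96.5 = 68.5. DWL = (1/2)(9.7857)(68.5) = 335.1607.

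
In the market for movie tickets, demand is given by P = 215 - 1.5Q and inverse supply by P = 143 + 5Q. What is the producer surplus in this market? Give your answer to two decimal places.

306.75

Equilibrium: 215 - 1.5Q = 143 + 5Q, so Q* = 11.0769 and P* = 198.3846.
Producer surplus is the triangle above supply below P*: (1/2)(11.0769)(198.3846 - 143) = (1/2)(11.0769)(55.3846) = 306.7456.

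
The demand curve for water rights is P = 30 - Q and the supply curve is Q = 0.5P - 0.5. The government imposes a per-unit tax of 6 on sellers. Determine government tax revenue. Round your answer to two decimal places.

Rewriting supply in inverse form: P = 1 + 2Q.
Pre-tax equilibrium: 30 - Q = 1 + 2Q gives Q* = 9.6667, P* = 20.3333.
With the tax, sellers need 6 more per unit: 30 - Q = 1 + 2Q + 6, so Q_t = 7.6667. Buyers pay P_b = 22.3333; sellers receive P_s = P_b - 6 = 16.3333.
Revenue is the tax times quantity traded: 6 x 7.6667 = 46.

46.00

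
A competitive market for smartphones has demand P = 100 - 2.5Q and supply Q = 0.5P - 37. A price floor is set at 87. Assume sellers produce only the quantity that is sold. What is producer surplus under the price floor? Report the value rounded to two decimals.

40.56

Rewriting supply in inverse form: P = 74 + 2Q.
Free-market equilibrium: 100 - 2.5Q = 74 + 2Q gives Q* = 5.7778, P* = 85.5556.
At the floor price 87, quantity demanded is (100 - 87)/2.5 = 5.2; demand is the short side, so Q = 5.2 trades at P = 87.
The supply price at Q = 5.2 is 84.4. PS is the trapezoid between 87 and supply over [0, 5.2]: (1/2)[(87 - 74) + (87 - 84.4)](5.2) = 40.56.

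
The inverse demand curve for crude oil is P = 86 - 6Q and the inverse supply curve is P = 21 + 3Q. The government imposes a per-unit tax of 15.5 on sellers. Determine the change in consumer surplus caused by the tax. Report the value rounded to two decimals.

-65.73

Without the tax, 86 - 6Q = 21 + 3Q so Q* = 7.2222 and P* = 42.6667.
A tax on sellers shifts supply up by 15.5: 86 - 6Q = 21 + 3Q + 15.5, so Q_t = 5.5. Buyers pay P_b = 53; sellers receive P_s = P_b - 15.5 = 37.5.
Consumers lose the trapezoid between P* and P_b out to Q_t plus the triangle from Q_t to Q*: change in CS = 90.75 - 156.4815 = -65.7315.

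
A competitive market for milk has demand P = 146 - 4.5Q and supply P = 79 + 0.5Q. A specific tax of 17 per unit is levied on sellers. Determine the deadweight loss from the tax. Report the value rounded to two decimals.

Pre-tax equilibrium: 146 - 4.5Q = 79 + 0.5Q gives Q* = 13.4, P* = 85.7.
A tax on sellers shifts supply up by 17: 146 - 4.5Q = 79 + 0.5Q + 17, so Q_t = 10. Buyers pay P_b = 101; sellers receive P_s = P_b - 17 = 84.
Deadweight loss is the triangle between the curves from Q_t to Q*: (1/2)(13.4 - 10)(17) = 28.9.

28.90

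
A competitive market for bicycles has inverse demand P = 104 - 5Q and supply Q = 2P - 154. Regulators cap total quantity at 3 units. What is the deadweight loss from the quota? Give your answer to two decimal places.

Rewriting supply in inverse form: P = 77 + 0.5Q.
Without the quota, 104 - 5Q = 77 + 0.5Q gives Q* = 4.9091.
At Q = 3 the demand price is 104 - 5(3) = 89 and the supply price is 77 + 0.5(3) = 78.5.
DWL = (1/2)(gap between curves at 3) x (Q* - 3) = (1/2)(10.5)(1.9091) = 10.0227.

10.02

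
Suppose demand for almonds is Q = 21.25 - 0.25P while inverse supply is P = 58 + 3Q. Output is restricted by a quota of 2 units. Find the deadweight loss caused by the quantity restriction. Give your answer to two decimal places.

Rewriting demand in inverse form: P = 85 - 4Q.
Without the quota, 85 - 4Q = 58 + 3Q gives Q* = 3.8571.
At Q = 2 the demand price is 85 - 4(2) = 77 and the supply price is 58 + 3(2) = 64.
Deadweight loss is the triangle between the curves from 2 to 3.8571: (1/2)(77 - 64)(3.8571 - 2) = 12.0714.

12.07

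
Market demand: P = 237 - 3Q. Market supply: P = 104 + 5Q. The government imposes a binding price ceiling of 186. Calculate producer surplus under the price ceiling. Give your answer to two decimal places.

Free-market equilibrium: 237 - 3Q = 104 + 5Q gives Q* = 16.625, P* = 187.125.
At the ceiling price 186, quantity supplied is (186 - 104)/5 = 16.4; supply is the short side, so Q = 16.4 trades at P = 186.
PS is the triangle above supply below 186: (1/2)(16.4)(186 - 104) = 672.4.

672.40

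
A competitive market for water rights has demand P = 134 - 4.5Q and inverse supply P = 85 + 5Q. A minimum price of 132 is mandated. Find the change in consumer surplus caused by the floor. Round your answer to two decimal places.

Free-market equilibrium: 134 - 4.5Q = 85 + 5Q gives Q* = 5.1579, P* = 110.7895.
At the floor price 132, quantity demanded is (134 - 132)/4.5 = 0.4444; demand is the short side, so Q = 0.4444 trades at P = 132.
CS goes from (1/2)(5.1579)(23.2105) = 59.8587 to 0.4444 (computed as (134 - 132)(0.4444) - (1/2)(4.5)(0.4444)^2), a change of -59.4143.

-59.41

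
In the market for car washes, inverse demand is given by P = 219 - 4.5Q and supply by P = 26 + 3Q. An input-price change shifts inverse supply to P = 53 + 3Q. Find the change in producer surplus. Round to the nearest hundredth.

-258.48

Initial equilibrium: Q_0 = 25.7333, P_0 = 103.2; CS_0 = (1/2)(25.7333)(115.8) = 1489.96, PS_0 = (1/2)(25.7333)(77.2) = 993.3067.
New equilibrium: 219 - 4.5Q = 53 + 3Q gives Q_1 = 22.1333, P_1 = 119.4; CS_1 = 1102.24, PS_1 = 734.8267.
Change in producer surplus = 734.8267 - 993.3067 = -258.48.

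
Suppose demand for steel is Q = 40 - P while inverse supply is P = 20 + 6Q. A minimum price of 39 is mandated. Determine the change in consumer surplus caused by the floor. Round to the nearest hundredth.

-3.58

Rewriting demand in inverse form: P = 40 - Q.
Without the control, 40 - Q = 20 + 6Q so Q* = 2.8571 and P* = 37.1429.
At P = 39, buyers demand (40 - 39)/1 = 1 while sellers would supply more, so the quantity traded is 1 at price 39.
CS goes from (1/2)(2.8571)(2.8571) = 4.0816 to 0.5 (computed as (40 - 39)(1) - (1/2)(1)(1)^2), a change of -3.5816.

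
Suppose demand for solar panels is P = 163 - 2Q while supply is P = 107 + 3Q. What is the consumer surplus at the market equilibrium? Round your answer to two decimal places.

125.44

Equilibrium: 163 - 2Q = 107 + 3Q, so Q* = 11.2 and P* = 140.6.
The demand choke price is 163, so CS = (1/2)(Q*)(163 - P*) = (1/2)(11.2)(22.4) = 125.44.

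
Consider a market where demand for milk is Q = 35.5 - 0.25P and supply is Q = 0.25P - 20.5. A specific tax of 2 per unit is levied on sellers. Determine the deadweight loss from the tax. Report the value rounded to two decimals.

Rewriting demand in inverse form: P = 142 - 4Q.
Rewriting supply in inverse form: P = 82 + 4Q.
Without the tax, 142 - 4Q = 82 + 4Q so Q* = 7.5 and P* = 112.
A tax on sellers shifts supply up by 2: 142 - 4Q = 82 + 4Q + 2, so Q_t = 7.25. Buyers pay P_b = 113; sellers receive P_s = P_b - 2 = 111.
Deadweight loss is the triangle between the curves from Q_t to Q*: (1/2)(7.5 - 7.25)(2) = 0.25.

0.25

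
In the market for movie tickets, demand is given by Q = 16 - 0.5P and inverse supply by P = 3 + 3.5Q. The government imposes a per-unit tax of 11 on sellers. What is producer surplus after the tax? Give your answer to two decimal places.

18.74

Rewriting demand in inverse form: P = 32 - 2Q.
Pre-tax equilibrium: 32 - 2Q = 3 + 3.5Q gives Q* = 5.2727, P* = 21.4545.
A tax on sellers shifts supply up by 11: 32 - 2Q = 3 + 3.5Q + 11, so Q_t = 3.2727. Buyers pay P_b = 25.4545; sellers receive P_s = P_b - 11 = 14.4545.
Producer surplus is the triangle above supply below P_s: (1/2)(3.2727)(14.4545 - 3) = 18.7438.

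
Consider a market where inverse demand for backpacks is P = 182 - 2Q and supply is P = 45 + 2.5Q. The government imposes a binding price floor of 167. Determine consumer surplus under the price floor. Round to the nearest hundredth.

Without the control, 182 - 2Q = 45 + 2.5Q so Q* = 30.4444 and P* = 121.1111.
At P = 167, buyers demand (182 - 167)/2 = 7.5 while sellers would supply more, so the quantity traded is 7.5 at price 167.
CS is the triangle under demand above 167: (1/2)(7.5)(182 - 167) = 56.25.

56.25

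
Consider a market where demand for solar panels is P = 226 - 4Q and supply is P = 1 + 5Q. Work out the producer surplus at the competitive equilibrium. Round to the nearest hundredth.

Setting demand equal to supply, 225 = 9Q, so Q* = 25 and P* = 126.
Producer surplus is the triangle above supply below P*: (1/2)(25)(126 - 1) = (1/2)(25)(125) = 1562.5.

1562.50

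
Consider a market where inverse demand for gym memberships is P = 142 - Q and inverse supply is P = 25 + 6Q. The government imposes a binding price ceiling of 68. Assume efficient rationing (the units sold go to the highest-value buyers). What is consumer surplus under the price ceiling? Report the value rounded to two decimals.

Free-market equilibrium: 142 - Q = 25 + 6Q gives Q* = 16.7143, P* = 125.2857.
At the ceiling price 68, quantity supplied is (68 - 25)/6 = 7.1667; supply is the short side, so Q = 7.1667 trades at P = 68.
The demand price at Q = 7.1667 is 134.8333. CS is the trapezoid between demand and 68 over [0, 7.1667]: (1/2)[(142 - 68) + (134.8333 - 68)](7.1667) = 504.6528.

504.65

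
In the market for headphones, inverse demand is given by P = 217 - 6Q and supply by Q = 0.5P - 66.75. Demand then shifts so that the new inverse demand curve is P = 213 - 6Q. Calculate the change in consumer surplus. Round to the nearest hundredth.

-30.56

Rewriting supply in inverse form: P = 133.5 + 2Q.
Initial equilibrium: Q_0 = 10.4375, P_0 = 154.375; CS_0 = (1/2)(10.4375)(62.625) = 326.8242, PS_0 = (1/2)(10.4375)(20.875) = 108.9414.
New equilibrium: 213 - 6Q = 133.5 + 2Q gives Q_1 = 9.9375, P_1 = 153.375; CS_1 = 296.2617, PS_1 = 98.7539.
Change in consumer surplus = 296.2617 - 326.8242 = -30.5625.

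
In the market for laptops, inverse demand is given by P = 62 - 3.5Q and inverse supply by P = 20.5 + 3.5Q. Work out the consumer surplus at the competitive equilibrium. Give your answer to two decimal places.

61.51

Set 62 - 3.5Q = 20.5 + 3.5Q, which gives 41.5 = 7Q, so Q* = 5.9286 and P* = 62 - 3.5(5.9286) = 41.25.
Consumer surplus is the triangle under demand above P*: (1/2)(5.9286)(62 - 41.25) = (1/2)(5.9286)(20.75) = 61.5089.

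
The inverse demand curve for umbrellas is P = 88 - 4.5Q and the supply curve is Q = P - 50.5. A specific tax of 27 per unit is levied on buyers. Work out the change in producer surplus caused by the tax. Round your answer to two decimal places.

Rewriting supply in inverse form: P = 50.5 + Q.
Pre-tax equilibrium: 88 - 4.5Q = 50.5 + Q gives Q* = 6.8182, P* = 57.3182.
With the tax, buyers' net willingness to pay falls by 27: (88 - 27) - 4.5Q = 50.5 + Q, so Q_t = 1.9091. Buyers pay P_b = 79.4091; sellers receive P_s = P_b - 27 = 52.4091.
Producers lose the trapezoid between P_s and P* out to Q_t plus the triangle from Q_t to Q*: change in PS = 1.8223 - 23.2438 = -21.4215.

-21.42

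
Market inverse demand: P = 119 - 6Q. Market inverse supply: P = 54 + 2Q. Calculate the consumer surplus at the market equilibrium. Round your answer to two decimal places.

Set 119 - 6Q = 54 + 2Q, which gives 65 = 8Q, so Q* = 8.125 and P* = 119 - 6(8.125) = 70.25.
Consumer surplus is the triangle under demand above P*: (1/2)(8.125)(119 - 70.25) = (1/2)(8.125)(48.75) = 198.0469.

198.05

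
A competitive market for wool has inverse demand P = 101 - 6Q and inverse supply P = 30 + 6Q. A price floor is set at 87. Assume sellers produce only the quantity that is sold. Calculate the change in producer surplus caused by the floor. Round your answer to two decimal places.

11.65

Without the control, 101 - 6Q = 30 + 6Q so Q* = 5.9167 and P* = 65.5.
At the floor price 87, quantity demanded is (101 - 87)/6 = 2.3333; demand is the short side, so Q = 2.3333 trades at P = 87.
PS goes from (1/2)(5.9167)(35.5) = 105.0208 to 116.6667 (computed as (87 - 30)(2.3333) - (1/2)(6)(2.3333)^2), a change of 11.6458.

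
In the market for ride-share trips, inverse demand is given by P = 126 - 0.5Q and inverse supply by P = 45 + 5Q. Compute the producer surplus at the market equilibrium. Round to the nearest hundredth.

Equilibrium: 126 - 0.5Q = 45 + 5Q, so Q* = 14.7273 and P* = 118.6364.
Producer surplus is the triangle above supply below P*: (1/2)(14.7273)(118.6364 - 45) = (1/2)(14.7273)(73.6364) = 542.2314.

542.23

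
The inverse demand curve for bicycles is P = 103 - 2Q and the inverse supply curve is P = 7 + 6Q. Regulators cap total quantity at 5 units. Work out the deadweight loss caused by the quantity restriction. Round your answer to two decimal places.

Without the quota, 103 - 2Q = 7 + 6Q gives Q* = 12.
At Q = 5 the demand price is 103 - 2(5) = 93 and the supply price is 7 + 6(5) = 37.
Deadweight loss is the triangle between the curves from 5 to 12: (1/2)(93 - 37)(12 - 5) = 196.

196.00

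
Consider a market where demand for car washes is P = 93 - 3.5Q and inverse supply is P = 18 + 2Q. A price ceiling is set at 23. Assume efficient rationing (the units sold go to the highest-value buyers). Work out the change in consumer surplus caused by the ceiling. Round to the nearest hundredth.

Without the control, 93 - 3.5Q = 18 + 2Q so Q* = 13.6364 and P* = 45.2727.
At P = 23, sellers supply (23 - 18)/2 = 2.5 while buyers want more, so the quantity traded is 2.5 at price 23.
CS goes from (1/2)(13.6364)(47.7273) = 325.4132 to 164.0625 (computed as (93 - 23)(2.5) - (1/2)(3.5)(2.5)^2), a change of -161.3507.

-161.35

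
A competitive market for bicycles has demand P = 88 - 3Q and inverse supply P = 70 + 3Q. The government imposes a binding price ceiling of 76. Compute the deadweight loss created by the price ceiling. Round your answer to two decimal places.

Without the control, 88 - 3Q = 70 + 3Q so Q* = 3 and P* = 79.
At P = 76, sellers supply (76 - 70)/3 = 2 while buyers want more, so the quantity traded is 2 at price 76.
The lost-trades triangle has base Q* - 2 = 1 and height equal to the gap between the curves at Q = 2, which is 82 - 76 = 6. DWL = (1/2)(1)(6) = 3.

3.00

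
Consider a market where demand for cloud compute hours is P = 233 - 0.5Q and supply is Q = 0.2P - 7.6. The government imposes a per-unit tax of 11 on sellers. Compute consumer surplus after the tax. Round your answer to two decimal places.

279.80

Rewriting supply in inverse form: P = 38 + 5Q.
Pre-tax equilibrium: 233 - 0.5Q = 38 + 5Q gives Q* = 35.4545, P* = 215.2727.
With the tax, sellers need 11 more per unit: 233 - 0.5Q = 38 + 5Q + 11, so Q_t = 33.4545. Buyers pay P_b = 216.2727; sellers receive P_s = P_b - 11 = 205.2727.
Consumer surplus is the triangle under demand above P_b: (1/2)(33.4545)(233 - 216.2727) = 279.8017.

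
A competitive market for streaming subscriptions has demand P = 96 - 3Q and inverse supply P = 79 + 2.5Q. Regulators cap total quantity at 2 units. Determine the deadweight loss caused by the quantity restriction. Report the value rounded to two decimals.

Without the quota, 96 - 3Q = 79 + 2.5Q gives Q* = 3.0909.
At Q = 2 the demand price is 96 - 3(2) = 90 and the supply price is 79 + 2.5(2) = 84.
DWL = (1/2)(gap between curves at 2) x (Q* - 2) = (1/2)(6)(1.0909) = 3.2727.

3.27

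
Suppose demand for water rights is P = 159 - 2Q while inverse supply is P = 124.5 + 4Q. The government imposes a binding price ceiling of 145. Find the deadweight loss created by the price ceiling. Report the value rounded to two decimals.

Without the control, 159 - 2Q = 124.5 + 4Q so Q* = 5.75 and P* = 147.5.
At the ceiling price 145, quantity supplied is (145 - 124.5)/4 = 5.125; supply is the short side, so Q = 5.125 trades at P = 145.
At Q = 5.125 the demand price is 148.75 and the supply price is 145. Deadweight loss is the triangle between the curves from 5.125 to 5.75: (1/2)(148.75 - 145)(5.75 - 5.125) = 1.1719.

1.17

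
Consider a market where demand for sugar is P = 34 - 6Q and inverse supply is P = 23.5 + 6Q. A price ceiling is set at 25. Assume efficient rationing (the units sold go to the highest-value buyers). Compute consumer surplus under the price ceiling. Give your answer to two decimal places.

Without the control, 34 - 6Q = 23.5 + 6Q so Q* = 0.875 and P* = 28.75.
At the ceiling price 25, quantity supplied is (25 - 23.5)/6 = 0.25; supply is the short side, so Q = 0.25 trades at P = 25.
The demand price at Q = 0.25 is 32.5. CS is the trapezoid between demand and 25 over [0, 0.25]: (1/2)[(34 - 25) + (32.5 - 25)](0.25) = 2.0625.

2.06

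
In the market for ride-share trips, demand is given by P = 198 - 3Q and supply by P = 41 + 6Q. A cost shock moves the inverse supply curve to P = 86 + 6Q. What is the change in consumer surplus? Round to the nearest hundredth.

Initial equilibrium: Q_0 = 17.4444, P_0 = 145.6667; CS_0 = (1/2)(17.4444)(52.3333) = 456.463, PS_0 = (1/2)(17.4444)(104.6667) = 912.9259.
New equilibrium: 198 - 3Q = 86 + 6Q gives Q_1 = 12.4444, P_1 = 160.6667; CS_1 = 232.2963, PS_1 = 464.5926.
Change in consumer surplus = 232.2963 - 456.463 = -224.1667.

-224.17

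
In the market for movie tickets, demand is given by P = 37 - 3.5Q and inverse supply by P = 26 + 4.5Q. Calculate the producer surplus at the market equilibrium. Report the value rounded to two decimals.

4.25

Equilibrium: 37 - 3.5Q = 26 + 4.5Q, so Q* = 1.375 and P* = 32.1875.
PS is the area between P* and the supply curve from 0 to Q*: (1/2)(1.375)(6.1875) = 4.2539.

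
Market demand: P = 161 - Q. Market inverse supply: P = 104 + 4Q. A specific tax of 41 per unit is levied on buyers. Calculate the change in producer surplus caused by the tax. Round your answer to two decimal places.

Without the tax, 161 - Q = 104 + 4Q so Q* = 11.4 and P* = 149.6.
A tax on buyers shifts demand down by 41: (161 - 41) - Q = 104 + 4Q, so Q_t = 3.2. Buyers pay P_b = 157.8; sellers receive P_s = P_b - 41 = 116.8.
Producers lose the trapezoid between P_s and P* out to Q_t plus the triangle from Q_t to Q*: change in PS = 20.48 - 259.92 = -239.44.

-239.44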